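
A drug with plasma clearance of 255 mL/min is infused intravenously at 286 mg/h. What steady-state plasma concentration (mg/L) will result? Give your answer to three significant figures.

CL = 255 mL/min × 60/1000 = 15.30 L/h
Css = rate / CL = 286 / 15.30 = 18.69 mg/L

18.7 mg/L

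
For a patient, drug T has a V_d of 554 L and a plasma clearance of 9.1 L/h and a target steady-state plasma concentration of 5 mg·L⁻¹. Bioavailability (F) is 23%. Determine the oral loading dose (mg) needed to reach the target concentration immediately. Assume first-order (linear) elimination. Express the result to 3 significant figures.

12000 mg

Loading dose depends on Vd (not clearance): it fills the distribution volume.
LD = Vd × C / F = 554.0 × 5.000 / 0.23 = 12040 mg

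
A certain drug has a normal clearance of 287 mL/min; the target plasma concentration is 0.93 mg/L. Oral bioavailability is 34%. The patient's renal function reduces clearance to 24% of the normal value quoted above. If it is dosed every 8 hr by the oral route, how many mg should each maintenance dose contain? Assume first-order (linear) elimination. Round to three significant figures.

90.4 mg

CL = 287 mL/min × 60/1000 = 17.22 L/h
Patient clearance = 0.24 × 17.22 = 4.133 L/h
D = CL × Css × τ / F = 4.133 × 0.93 × 8 / 0.34 = 90.44 mg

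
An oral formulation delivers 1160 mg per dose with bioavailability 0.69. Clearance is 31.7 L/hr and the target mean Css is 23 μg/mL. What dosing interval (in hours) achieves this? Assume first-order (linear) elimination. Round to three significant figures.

F·D/τ = CL·Css → τ = F·D / (CL·Css).
τ = 0.69 × 1160 / (31.7 × 23) = 1.098 h

1.10 h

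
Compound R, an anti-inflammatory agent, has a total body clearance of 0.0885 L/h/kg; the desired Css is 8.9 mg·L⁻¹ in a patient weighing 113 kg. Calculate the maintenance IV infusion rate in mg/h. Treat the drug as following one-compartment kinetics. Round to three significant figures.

CL = 0.0885 L/h/kg × 113 kg = 10.00 L/h
R₀ = 10.00 × 8.9 = 89.00 mg/h

89.0 mg/h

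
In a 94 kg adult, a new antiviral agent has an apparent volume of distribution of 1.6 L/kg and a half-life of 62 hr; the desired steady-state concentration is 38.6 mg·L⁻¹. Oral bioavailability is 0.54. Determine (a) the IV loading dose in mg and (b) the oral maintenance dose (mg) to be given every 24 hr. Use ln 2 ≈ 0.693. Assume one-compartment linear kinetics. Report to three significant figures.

(a) 5810 mg; (b) 2880 mg

Vd(total) = 94 kg × 1.6 L/kg = 150.4 L
LD = Vd × C = 150.4 × 38.6 = 5805 mg
CL = 0.693 × Vd / t½ = 0.693 × 150.4 / 62 = 1.681 L/h
D = CL × Css × τ / F = 1.681 × 38.6 × 24 / 0.54 = 2884 mg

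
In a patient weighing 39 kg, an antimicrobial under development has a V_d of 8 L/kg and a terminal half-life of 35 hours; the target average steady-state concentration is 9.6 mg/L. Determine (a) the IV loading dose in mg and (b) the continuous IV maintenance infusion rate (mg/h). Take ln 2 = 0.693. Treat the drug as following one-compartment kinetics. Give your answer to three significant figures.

(a) 3000 mg; (b) 59.3 mg/h

Total Vd = 8 × 39 = 312.0 L
LD = Vd × C = 312.0 × 9.6 = 2995 mg
CL = 0.693 × Vd / t½ = 0.693 × 312.0 / 35 = 6.178 L/h
Infusion rate = CL × Css = 6.178 × 9.6 = 59.31 mg/h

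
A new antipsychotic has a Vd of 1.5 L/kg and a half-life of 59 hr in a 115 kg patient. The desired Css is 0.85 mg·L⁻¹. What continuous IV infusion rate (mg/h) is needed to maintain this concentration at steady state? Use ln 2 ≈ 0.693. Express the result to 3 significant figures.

1.72 mg/h

Vd(total) = 115 kg × 1.5 L/kg = 172.5 L
k = 0.693/59 = 0.01175 h⁻¹, so CL = k·Vd = 0.01175 × 172.5 = 2.027 L/h
Infusion rate = CL × Css = 2.027 × 0.85 = 1.723 mg/h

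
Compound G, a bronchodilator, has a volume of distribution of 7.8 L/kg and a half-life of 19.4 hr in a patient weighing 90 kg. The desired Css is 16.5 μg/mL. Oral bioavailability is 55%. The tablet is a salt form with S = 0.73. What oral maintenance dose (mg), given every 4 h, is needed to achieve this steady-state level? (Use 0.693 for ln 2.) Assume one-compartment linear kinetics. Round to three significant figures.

4120 mg

Total Vd = 7.8 × 90 = 702.0 L
CL = ln 2 · Vd / t½ = 0.693 × 702.0 / 19.4 = 25.08 L/h
D = CL × Css × τ / F / S = 25.08 × 16.5 × 4 / 0.55 / 0.73 = 4123 mg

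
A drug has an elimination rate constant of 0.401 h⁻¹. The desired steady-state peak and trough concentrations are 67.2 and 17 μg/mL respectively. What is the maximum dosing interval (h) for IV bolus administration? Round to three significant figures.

3.43 h

Between IV bolus doses, concentration decays as C = C₀·e^(−kτ), so C_peak/C_trough = e^(kτ).
τ_max = ln(C_peak/C_trough) / k = ln(67.2/17) / 0.4010 = 1.374 / 0.4010 = 3.426 h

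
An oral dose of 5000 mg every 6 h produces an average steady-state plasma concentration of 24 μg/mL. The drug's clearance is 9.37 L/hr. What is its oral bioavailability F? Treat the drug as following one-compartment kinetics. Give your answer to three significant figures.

F·D/τ = CL·Css at steady state → F = CL·Css·τ / D.
F = 9.37 × 24 × 6 / 5000 = 0.270

0.270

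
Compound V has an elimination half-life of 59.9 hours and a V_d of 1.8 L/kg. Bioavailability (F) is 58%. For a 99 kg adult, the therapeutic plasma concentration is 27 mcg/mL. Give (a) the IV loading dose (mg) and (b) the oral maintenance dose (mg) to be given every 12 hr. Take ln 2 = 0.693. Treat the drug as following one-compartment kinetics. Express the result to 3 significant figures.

Vd(total) = 99 kg × 1.8 L/kg = 178.2 L
LD = Vd × C = 178.2 × 27 = 4811 mg
CL = 0.693 × Vd / t½ = 0.693 × 178.2 / 59.9 = 2.062 L/h
D = CL × Css × τ / F = 2.062 × 27 × 12 / 0.58 = 1152 mg

(a) 4810 mg; (b) 1150 mg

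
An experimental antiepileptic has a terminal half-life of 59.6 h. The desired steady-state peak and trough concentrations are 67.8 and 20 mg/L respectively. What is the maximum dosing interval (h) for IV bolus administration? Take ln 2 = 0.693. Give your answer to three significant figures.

k = 0.693 / t½ = 0.693 / 59.6 = 0.01163 h⁻¹
Between IV bolus doses, concentration decays as C = C₀·e^(−kτ), so C_peak/C_trough = e^(kτ).
τ_max = ln(C_peak/C_trough) / k = ln(67.8/20) / 0.01163 = 1.221 / 0.01163 = 105.0 h

105 h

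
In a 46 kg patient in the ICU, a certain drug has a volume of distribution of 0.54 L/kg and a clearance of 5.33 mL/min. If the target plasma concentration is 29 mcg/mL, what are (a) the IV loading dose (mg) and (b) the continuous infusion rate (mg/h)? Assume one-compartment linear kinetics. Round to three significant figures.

(a) 720 mg; (b) 9.27 mg/h

Vd(total) = 46 kg × 0.54 L/kg = 24.84 L
Loading dose = Vd × C = 24.84 × 29 = 720.4 mg
CL = 5.33 mL/min = 5.33 × 0.06 = 0.3198 L/h
Infusion rate = 0.3198 L/h × 29 mg/L = 9.274 mg/h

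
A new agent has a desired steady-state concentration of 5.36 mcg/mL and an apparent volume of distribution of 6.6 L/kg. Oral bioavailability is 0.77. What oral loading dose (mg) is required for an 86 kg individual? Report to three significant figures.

3950 mg

Vd = 6.6 L/kg × 86 kg = 567.6 L
LD = Vd × C / F = 567.6 × 5.360 / 0.77 = 3951 mg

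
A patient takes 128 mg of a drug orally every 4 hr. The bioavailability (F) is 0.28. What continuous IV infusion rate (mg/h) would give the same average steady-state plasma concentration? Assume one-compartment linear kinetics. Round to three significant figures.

Equivalent systemic input: infusion rate = F·D/τ.
Rate = 0.28 × 128 / 4 = 8.960 mg/h

8.96 mg/h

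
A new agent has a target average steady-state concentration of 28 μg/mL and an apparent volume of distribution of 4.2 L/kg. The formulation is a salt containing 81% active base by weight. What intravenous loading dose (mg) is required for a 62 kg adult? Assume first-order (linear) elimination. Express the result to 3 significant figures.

Vd(total) = 62 kg × 4.2 L/kg = 260.4 L
LD = Vd × C / S = 260.4 × 28.00 / 0.81 = 9001 mg

9000 mg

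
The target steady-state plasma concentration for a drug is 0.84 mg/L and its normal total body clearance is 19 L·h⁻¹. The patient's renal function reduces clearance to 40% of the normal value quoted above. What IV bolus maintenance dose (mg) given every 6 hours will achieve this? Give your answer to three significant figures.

Patient clearance = 0.4 × 19.00 = 7.600 L/h
D = CL × Css × τ = 7.600 × 0.84 × 6 = 38.30 mg

38.3 mg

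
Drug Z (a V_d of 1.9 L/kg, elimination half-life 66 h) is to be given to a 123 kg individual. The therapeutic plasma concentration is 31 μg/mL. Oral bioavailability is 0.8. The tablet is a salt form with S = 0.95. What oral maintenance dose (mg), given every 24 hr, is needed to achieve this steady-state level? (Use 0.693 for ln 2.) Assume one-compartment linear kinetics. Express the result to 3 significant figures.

2400 mg

Vd = 1.9 L/kg × 123 kg = 233.7 L
CL = ln 2 · Vd / t½ = 0.693 × 233.7 / 66 = 2.454 L/h
D = CL × Css × τ / F / S = 2.454 × 31 × 24 / 0.8 / 0.95 = 2402 mg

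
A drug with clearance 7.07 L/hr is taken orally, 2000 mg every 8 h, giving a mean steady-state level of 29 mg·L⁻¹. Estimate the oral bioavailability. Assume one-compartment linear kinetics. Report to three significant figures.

0.820

F·D/τ = CL·Css at steady state → F = CL·Css·τ / D.
F = 7.07 × 29 × 8 / 2000 = 0.820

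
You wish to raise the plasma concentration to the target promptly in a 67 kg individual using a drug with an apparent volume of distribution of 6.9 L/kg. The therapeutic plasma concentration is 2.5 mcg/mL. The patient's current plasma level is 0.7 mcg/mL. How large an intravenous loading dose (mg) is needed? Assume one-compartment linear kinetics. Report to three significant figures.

Total Vd = 6.9 × 67 = 462.3 L
The loading dose fills Vd to the target concentration.
Concentration deficit ΔC = 2.5 − 0.7 = 1.800 mg/L
LD = Vd × ΔC = 462.3 × 1.800 = 832.1 mg

832 mg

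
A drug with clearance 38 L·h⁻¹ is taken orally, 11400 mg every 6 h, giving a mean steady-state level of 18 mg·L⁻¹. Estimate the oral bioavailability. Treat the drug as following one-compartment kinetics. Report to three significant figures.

0.360

F·D/τ = CL·Css at steady state → F = CL·Css·τ / D.
F = 38 × 18 × 6 / 11400 = 0.360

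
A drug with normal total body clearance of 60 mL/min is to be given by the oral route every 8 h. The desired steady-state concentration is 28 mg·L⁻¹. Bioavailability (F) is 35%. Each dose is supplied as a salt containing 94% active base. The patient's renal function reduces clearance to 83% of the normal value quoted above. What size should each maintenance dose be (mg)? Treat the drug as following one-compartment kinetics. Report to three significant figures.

CL = 60 mL/min = 60 × 0.06 = 3.600 L/h
Patient clearance = 0.83 × 3.600 = 2.988 L/h
D = CL × Css × τ / F / S = 2.988 × 28 × 8 / 0.35 / 0.94 = 2034 mg

2030 mg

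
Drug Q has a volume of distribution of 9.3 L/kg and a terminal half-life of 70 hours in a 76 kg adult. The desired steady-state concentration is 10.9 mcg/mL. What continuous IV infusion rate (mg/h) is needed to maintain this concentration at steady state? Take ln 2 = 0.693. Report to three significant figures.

76.3 mg/h

Total Vd = 9.3 × 76 = 706.8 L
CL = ln 2 · Vd / t½ = 0.693 × 706.8 / 70 = 6.997 L/h
Infusion rate = CL × Css = 6.997 × 10.9 = 76.27 mg/h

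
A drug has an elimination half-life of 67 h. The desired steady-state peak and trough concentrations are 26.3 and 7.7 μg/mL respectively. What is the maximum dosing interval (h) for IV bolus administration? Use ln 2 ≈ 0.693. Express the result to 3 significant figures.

119 h

k = 0.693 / t½ = 0.693 / 67 = 0.01034 h⁻¹
Between IV bolus doses, concentration decays as C = C₀·e^(−kτ), so C_peak/C_trough = e^(kτ).
τ_max = ln(C_peak/C_trough) / k = ln(26.3/7.7) / 0.01034 = 1.228 / 0.01034 = 118.8 h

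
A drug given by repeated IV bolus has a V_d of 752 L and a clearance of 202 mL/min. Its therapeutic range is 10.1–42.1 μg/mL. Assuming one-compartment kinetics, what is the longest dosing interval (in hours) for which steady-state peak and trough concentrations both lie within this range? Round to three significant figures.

88.6 h

CL = 202 mL/min × 60/1000 = 12.12 L/h
k = CL / Vd = 12.12 / 752.0 = 0.01612 h⁻¹
Between IV bolus doses, concentration decays as C = C₀·e^(−kτ), so C_peak/C_trough = e^(kτ).
τ_max = ln(C_peak/C_trough) / k = ln(42.1/10.1) / 0.01612 = 1.428 / 0.01612 = 88.59 h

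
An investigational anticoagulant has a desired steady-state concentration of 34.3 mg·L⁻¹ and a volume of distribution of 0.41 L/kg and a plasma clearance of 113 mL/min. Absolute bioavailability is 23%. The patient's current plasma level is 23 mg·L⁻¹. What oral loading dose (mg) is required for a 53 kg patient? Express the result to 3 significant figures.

Total Vd = 0.41 × 53 = 21.73 L
LD is governed by Vd — clearance does not enter the loading-dose calculation.
Concentration deficit ΔC = 34.3 − 23 = 11.30 mg/L
LD = Vd × ΔC / F = 21.73 × 11.30 / 0.23 = 1068 mg

1070 mg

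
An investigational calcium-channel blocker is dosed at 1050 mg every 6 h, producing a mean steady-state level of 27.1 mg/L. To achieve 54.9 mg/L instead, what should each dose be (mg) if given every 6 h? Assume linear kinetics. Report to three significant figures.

2130 mg

For first-order elimination, Css ∝ F·D/(CL·τ); F and CL are unchanged, so Css ∝ D/τ.
D₂ = D₁ × (Css,target / Css,current) = 1050 × 54.9/27.1 = 2127 mg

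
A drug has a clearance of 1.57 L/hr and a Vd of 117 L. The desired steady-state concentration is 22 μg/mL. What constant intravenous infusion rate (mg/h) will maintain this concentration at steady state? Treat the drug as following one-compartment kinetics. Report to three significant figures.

Vd does not affect the maintenance rate; only clearance governs steady-state input.
R₀ = 1.570 × 22 = 34.54 mg/h

34.5 mg/h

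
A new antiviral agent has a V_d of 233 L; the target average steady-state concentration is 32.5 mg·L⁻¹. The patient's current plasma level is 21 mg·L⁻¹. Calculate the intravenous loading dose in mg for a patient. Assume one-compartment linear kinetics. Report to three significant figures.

2680 mg

Concentration deficit ΔC = 32.5 − 21 = 11.50 mg/L
LD = Vd × ΔC = 233.0 × 11.50 = 2680 mg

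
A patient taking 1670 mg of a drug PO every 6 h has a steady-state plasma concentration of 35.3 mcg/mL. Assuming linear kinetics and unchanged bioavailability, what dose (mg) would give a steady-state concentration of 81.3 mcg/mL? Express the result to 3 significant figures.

3850 mg

For first-order elimination, Css ∝ F·D/(CL·τ); F and CL are unchanged, so Css ∝ D/τ.
D₂ = D₁ × (Css,target / Css,current) = 1670 × 81.3/35.3 = 3846 mg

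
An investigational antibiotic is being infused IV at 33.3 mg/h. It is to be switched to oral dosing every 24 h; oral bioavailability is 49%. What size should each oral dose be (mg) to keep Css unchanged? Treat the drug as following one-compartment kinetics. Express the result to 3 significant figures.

1630 mg

To maintain the same Css, the systemic dosing rate must be unchanged: F·D/τ = infusion rate.
D = rate × τ / F = 33.3 × 24 / 0.49 = 1631 mg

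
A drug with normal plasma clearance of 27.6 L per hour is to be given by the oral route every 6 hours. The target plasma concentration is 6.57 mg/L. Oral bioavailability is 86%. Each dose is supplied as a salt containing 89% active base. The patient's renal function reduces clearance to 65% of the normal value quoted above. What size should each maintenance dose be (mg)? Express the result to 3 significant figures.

924 mg

Patient clearance = 0.65 × 27.60 = 17.94 L/h
D = CL × Css × τ / F / S = 17.94 × 6.57 × 6 / 0.86 / 0.89 = 924.0 mg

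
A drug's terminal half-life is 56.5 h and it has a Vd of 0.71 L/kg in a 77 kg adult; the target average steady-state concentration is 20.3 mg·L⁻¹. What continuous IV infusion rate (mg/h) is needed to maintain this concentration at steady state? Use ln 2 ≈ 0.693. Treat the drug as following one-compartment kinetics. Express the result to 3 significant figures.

13.6 mg/h

Vd(total) = 77 kg × 0.71 L/kg = 54.67 L
k = 0.693/56.5 = 0.01227 h⁻¹, so CL = k·Vd = 0.01227 × 54.67 = 0.6708 L/h
Infusion rate = CL × Css = 0.6708 × 20.3 = 13.62 mg/h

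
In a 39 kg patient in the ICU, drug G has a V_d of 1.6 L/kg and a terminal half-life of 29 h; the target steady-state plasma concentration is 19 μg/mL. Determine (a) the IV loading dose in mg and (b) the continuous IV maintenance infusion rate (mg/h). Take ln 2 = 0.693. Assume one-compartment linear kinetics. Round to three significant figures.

Vd(total) = 39 kg × 1.6 L/kg = 62.40 L
LD = Vd × C = 62.40 × 19 = 1186 mg
CL = 0.693 × Vd / t½ = 0.693 × 62.40 / 29 = 1.491 L/h
Infusion rate = CL × Css = 1.491 × 19 = 28.33 mg/h

(a) 1190 mg; (b) 28.3 mg/h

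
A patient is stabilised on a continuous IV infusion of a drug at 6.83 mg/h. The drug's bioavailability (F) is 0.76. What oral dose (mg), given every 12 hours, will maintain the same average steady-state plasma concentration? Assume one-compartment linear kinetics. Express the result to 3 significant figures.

To maintain the same Css, the systemic dosing rate must be unchanged: F·D/τ = infusion rate.
D = rate × τ / F = 6.83 × 12 / 0.76 = 107.8 mg

108 mg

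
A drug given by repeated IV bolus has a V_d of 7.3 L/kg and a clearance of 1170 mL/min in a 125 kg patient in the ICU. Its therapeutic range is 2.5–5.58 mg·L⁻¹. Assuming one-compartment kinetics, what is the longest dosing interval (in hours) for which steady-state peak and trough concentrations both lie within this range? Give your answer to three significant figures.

10.4 h

Vd = 7.3 L/kg × 125 kg = 912.5 L
CL = 1170 mL/min × 60/1000 = 70.20 L/h
k = CL / Vd = 70.20 / 912.5 = 0.07693 h⁻¹
Between IV bolus doses, concentration decays as C = C₀·e^(−kτ), so C_peak/C_trough = e^(kτ).
τ_max = ln(C_peak/C_trough) / k = ln(5.58/2.5) / 0.07693 = 0.8029 / 0.07693 = 10.44 h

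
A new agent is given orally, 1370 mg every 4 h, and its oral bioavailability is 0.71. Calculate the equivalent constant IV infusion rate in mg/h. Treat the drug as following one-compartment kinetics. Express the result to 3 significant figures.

Equivalent systemic input: infusion rate = F·D/τ.
Rate = 0.71 × 1370 / 4 = 243.2 mg/h

243 mg/h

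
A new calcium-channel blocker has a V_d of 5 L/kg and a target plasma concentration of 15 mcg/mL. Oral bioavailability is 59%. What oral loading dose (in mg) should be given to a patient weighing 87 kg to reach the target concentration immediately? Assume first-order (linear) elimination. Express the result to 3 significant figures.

Total Vd = 5 × 87 = 435.0 L
The loading dose fills Vd to the target concentration.
LD = Vd × C / F = 435.0 × 15.00 / 0.59 = 11060 mg

11100 mg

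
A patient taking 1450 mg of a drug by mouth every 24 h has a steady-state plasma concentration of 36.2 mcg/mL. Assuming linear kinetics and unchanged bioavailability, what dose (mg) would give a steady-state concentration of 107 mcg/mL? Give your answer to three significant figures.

4290 mg

With linear kinetics, Css is proportional to dose rate (D/τ) at fixed clearance.
D₂ = D₁ × (Css,target / Css,current) = 1450 × 107/36.2 = 4286 mg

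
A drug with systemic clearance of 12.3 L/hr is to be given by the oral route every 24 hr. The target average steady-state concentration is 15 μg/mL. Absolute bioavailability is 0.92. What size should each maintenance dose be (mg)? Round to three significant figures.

4810 mg

At steady state, dose per interval replaces the amount cleared in that interval: F·D/τ = CL·Css.
D = CL × Css × τ / F = 12.30 × 15 × 24 / 0.92 = 4813 mg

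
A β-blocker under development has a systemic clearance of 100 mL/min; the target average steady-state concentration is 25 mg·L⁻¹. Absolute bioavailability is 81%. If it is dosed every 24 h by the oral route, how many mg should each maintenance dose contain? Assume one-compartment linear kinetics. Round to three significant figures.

Convert clearance: 100 mL/min × 60 min/h ÷ 1000 mL/L = 6.000 L/h
D = CL × Css × τ / F = 6.000 × 25 × 24 / 0.81 = 4444 mg

4440 mg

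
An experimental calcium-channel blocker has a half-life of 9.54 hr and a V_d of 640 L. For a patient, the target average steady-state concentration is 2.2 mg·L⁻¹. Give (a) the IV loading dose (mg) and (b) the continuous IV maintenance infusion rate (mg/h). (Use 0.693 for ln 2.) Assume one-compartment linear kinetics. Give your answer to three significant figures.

LD = Vd × C = 640.0 × 2.2 = 1408 mg
CL = 0.693 × Vd / t½ = 0.693 × 640.0 / 9.54 = 46.49 L/h
Infusion rate = CL × Css = 46.49 × 2.2 = 102.3 mg/h

(a) 1410 mg; (b) 102 mg/h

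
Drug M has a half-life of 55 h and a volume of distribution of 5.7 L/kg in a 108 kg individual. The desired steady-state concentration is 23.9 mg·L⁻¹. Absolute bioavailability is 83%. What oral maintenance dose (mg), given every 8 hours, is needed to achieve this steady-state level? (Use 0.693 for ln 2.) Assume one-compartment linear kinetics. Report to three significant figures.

1790 mg

Total Vd = 5.7 × 108 = 615.6 L
CL = 0.693 × Vd / t½ = 0.693 × 615.6 / 55 = 7.757 L/h
D = CL × Css × τ / F = 7.757 × 23.9 × 8 / 0.83 = 1787 mg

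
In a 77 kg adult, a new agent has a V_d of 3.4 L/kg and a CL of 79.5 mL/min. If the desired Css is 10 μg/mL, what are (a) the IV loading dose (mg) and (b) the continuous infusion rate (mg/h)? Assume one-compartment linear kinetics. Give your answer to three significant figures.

Total Vd = 3.4 × 77 = 261.8 L
LD = Vd · C_target = 261.8 × 10 = 2618 mg
Convert clearance: 79.5 mL/min × 60 min/h ÷ 1000 mL/L = 4.770 L/h
Infusion rate = 4.770 L/h × 10 mg/L = 47.70 mg/h

(a) 2620 mg; (b) 47.7 mg/h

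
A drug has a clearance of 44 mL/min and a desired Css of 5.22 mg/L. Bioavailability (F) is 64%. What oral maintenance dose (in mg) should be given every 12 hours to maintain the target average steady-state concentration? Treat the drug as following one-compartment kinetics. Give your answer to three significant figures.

258 mg

CL = 44 mL/min × 60/1000 = 2.640 L/h
D = CL × Css × τ / F = 2.640 × 5.22 × 12 / 0.64 = 258.4 mg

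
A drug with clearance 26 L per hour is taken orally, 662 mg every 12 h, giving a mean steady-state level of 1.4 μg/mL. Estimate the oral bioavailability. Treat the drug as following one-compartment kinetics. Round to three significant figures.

F·D/τ = CL·Css at steady state → F = CL·Css·τ / D.
F = 26 × 1.4 × 12 / 662 = 0.660

0.660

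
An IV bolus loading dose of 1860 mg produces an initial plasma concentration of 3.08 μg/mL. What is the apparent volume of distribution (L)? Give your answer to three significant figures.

Immediately after an IV bolus, C₀ = Dose / Vd, so Vd = Dose / C₀.
Vd = 1860 / 3.08 = 603.9 L

604 L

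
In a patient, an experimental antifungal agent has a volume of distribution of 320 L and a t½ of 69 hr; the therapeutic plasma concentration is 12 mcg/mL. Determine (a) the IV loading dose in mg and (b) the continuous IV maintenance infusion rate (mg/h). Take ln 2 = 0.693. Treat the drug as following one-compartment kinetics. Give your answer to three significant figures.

LD = Vd × C = 320.0 × 12 = 3840 mg
CL = 0.693 × Vd / t½ = 0.693 × 320.0 / 69 = 3.214 L/h
Infusion rate = CL × Css = 3.214 × 12 = 38.57 mg/h

(a) 3840 mg; (b) 38.6 mg/h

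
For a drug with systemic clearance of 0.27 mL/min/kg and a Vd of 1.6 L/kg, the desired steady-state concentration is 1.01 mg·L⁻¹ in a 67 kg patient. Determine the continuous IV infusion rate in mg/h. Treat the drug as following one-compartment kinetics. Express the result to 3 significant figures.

CL = 0.27 mL/min/kg × 67 kg = 18.09 mL/min = 18.09 × 60/1000 = 1.085 L/h
At steady state, infusion rate equals elimination rate: rate in = CL × Css.
Infusion rate = CL · Css = 1.085 L/h × 1.01 mg/L = 1.096 mg/h

1.10 mg/h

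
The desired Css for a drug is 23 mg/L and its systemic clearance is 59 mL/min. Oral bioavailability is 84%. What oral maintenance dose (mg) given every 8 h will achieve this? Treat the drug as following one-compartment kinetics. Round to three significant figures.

775 mg

CL = 59 mL/min × 60/1000 = 3.540 L/h
D = CL × Css × τ / F = 3.540 × 23 × 8 / 0.84 = 775.4 mg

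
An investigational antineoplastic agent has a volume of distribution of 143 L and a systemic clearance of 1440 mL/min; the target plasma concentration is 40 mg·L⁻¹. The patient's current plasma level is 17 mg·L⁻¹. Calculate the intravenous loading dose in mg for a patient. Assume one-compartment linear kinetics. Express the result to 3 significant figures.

Concentration deficit ΔC = 40 − 17 = 23.00 mg/L
LD = Vd × ΔC = 143.0 × 23.00 = 3289 mg

3290 mg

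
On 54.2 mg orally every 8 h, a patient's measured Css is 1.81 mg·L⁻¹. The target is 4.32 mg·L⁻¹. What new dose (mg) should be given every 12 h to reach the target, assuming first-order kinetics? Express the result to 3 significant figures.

194 mg

For first-order elimination, Css ∝ F·D/(CL·τ); F and CL are unchanged, so Css ∝ D/τ.
D₂ = D₁ × (Css,target / Css,current) × (τ₂/τ₁) = 54.2 × (4.32/1.81) × (12/8) = 194.0 mg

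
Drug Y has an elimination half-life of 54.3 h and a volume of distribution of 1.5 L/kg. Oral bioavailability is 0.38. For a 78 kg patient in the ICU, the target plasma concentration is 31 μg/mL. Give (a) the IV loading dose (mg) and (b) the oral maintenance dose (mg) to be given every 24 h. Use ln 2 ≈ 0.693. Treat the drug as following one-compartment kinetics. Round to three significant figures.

Vd(total) = 78 kg × 1.5 L/kg = 117.0 L
LD = Vd × C = 117.0 × 31 = 3627 mg
CL = 0.693 × Vd / t½ = 0.693 × 117.0 / 54.3 = 1.493 L/h
D = CL × Css × τ / F = 1.493 × 31 × 24 / 0.38 = 2923 mg

(a) 3630 mg; (b) 2920 mg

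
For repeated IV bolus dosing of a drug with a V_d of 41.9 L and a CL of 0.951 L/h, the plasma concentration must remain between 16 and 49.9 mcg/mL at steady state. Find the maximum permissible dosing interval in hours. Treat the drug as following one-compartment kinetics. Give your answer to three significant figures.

50.1 h

k = CL / Vd = 0.9510 / 41.90 = 0.02270 h⁻¹
Between IV bolus doses, concentration decays as C = C₀·e^(−kτ), so C_peak/C_trough = e^(kτ).
τ_max = ln(C_peak/C_trough) / k = ln(49.9/16) / 0.02270 = 1.137 / 0.02270 = 50.09 h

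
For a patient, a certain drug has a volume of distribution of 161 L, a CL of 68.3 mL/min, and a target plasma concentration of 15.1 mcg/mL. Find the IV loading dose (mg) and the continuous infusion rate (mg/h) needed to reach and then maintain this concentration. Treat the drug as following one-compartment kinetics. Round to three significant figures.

Loading dose = Vd × C = 161.0 × 15.1 = 2431 mg
Convert clearance: 68.3 mL/min × 60 min/h ÷ 1000 mL/L = 4.098 L/h
Maintenance infusion rate = CL × Css = 4.098 × 15.1 = 61.88 mg/h

(a) 2430 mg; (b) 61.9 mg/h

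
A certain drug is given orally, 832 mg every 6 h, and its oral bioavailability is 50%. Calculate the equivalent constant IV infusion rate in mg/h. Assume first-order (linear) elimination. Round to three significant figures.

69.3 mg/h

Equivalent systemic input: infusion rate = F·D/τ.
Rate = 0.5 × 832 / 6 = 69.33 mg/h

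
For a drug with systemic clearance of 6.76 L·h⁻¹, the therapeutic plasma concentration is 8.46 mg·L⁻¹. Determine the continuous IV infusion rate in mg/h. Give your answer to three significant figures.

57.2 mg/h

Rate = CL × Css = 6.760 × 8.46 = 57.19 mg/h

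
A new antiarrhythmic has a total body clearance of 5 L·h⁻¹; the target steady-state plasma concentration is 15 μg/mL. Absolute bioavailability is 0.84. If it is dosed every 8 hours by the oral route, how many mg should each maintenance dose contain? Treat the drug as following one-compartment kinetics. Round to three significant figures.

D = CL × Css × τ / F = 5.000 × 15 × 8 / 0.84 = 714.3 mg

714 mg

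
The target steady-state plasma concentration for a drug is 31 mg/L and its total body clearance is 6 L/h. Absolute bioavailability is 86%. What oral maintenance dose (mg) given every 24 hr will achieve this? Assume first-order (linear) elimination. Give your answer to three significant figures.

5190 mg

D = CL × Css × τ / F = 6.000 × 31 × 24 / 0.86 = 5191 mg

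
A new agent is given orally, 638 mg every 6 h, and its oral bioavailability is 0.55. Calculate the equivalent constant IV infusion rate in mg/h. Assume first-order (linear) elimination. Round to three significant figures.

Equivalent systemic input: infusion rate = F·D/τ.
Rate = 0.55 × 638 / 6 = 58.48 mg/h

58.5 mg/h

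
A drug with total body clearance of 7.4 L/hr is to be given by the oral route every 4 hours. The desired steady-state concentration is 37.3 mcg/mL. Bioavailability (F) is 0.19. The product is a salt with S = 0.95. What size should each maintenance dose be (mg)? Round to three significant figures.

D = CL × Css × τ / F / S = 7.400 × 37.3 × 4 / 0.19 / 0.95 = 6117 mg

6120 mg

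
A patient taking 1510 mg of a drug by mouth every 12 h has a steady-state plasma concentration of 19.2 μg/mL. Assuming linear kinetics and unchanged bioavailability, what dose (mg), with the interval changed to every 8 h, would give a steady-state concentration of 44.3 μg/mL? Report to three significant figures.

2320 mg

For first-order elimination, Css ∝ F·D/(CL·τ); F and CL are unchanged, so Css ∝ D/τ.
D₂ = D₁ × (Css,target / Css,current) × (τ₂/τ₁) = 1510 × (44.3/19.2) × (8/12) = 2323 mg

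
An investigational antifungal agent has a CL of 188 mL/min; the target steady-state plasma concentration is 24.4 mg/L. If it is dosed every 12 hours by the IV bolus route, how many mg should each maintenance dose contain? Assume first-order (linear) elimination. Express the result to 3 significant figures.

3300 mg

Convert clearance: 188 mL/min × 60 min/h ÷ 1000 mL/L = 11.28 L/h
D = CL × Css × τ = 11.28 × 24.4 × 12 = 3303 mg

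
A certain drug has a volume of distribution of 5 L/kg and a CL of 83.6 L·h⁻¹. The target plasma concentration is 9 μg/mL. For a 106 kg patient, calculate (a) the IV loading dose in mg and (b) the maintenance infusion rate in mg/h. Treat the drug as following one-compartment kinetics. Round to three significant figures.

(a) 4770 mg; (b) 752 mg/h

Vd(total) = 106 kg × 5 L/kg = 530.0 L
LD = Vd · C_target = 530.0 × 9 = 4770 mg
Maintenance: replace elimination → rate = CL × Css = 83.60 × 9 = 752.4 mg/h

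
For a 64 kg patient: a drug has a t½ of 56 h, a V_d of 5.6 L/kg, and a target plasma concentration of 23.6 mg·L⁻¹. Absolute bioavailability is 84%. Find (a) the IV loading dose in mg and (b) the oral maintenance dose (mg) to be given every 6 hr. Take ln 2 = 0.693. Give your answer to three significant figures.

(a) 8460 mg; (b) 748 mg

Vd = 5.6 L/kg × 64 kg = 358.4 L
LD = Vd × C = 358.4 × 23.6 = 8458 mg
CL = 0.693 × Vd / t½ = 0.693 × 358.4 / 56 = 4.435 L/h
D = CL × Css × τ / F = 4.435 × 23.6 × 6 / 0.84 = 747.6 mg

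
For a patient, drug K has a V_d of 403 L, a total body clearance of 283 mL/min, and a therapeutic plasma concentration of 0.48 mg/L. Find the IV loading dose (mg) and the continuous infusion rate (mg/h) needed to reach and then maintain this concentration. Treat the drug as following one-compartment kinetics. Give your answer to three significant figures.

Loading: fill Vd to C_target → 403.0 L × 0.48 mg/L = 193.4 mg
Convert clearance: 283 mL/min × 60 min/h ÷ 1000 mL/L = 16.98 L/h
Maintenance: replace elimination → rate = CL × Css = 16.98 × 0.48 = 8.150 mg/h

(a) 193 mg; (b) 8.15 mg/h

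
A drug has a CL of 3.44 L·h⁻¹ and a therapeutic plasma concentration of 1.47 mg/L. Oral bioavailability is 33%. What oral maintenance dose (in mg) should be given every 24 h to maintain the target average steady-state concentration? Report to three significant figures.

D = CL × Css × τ / F = 3.440 × 1.47 × 24 / 0.33 = 367.8 mg

368 mg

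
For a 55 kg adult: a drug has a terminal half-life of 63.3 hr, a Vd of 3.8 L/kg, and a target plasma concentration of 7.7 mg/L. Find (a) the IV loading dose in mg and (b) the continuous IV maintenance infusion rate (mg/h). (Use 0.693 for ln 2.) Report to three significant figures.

(a) 1610 mg; (b) 17.6 mg/h

Vd = 3.8 L/kg × 55 kg = 209.0 L
LD = Vd × C = 209.0 × 7.7 = 1609 mg
CL = 0.693 × Vd / t½ = 0.693 × 209.0 / 63.3 = 2.288 L/h
Infusion rate = CL × Css = 2.288 × 7.7 = 17.62 mg/h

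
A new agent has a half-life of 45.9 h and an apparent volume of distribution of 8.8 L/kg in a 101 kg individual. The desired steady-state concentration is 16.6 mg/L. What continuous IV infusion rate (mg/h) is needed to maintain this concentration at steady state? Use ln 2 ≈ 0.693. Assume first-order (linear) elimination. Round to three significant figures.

Total Vd = 8.8 × 101 = 888.8 L
CL = 0.693 × Vd / t½ = 0.693 × 888.8 / 45.9 = 13.42 L/h
Infusion rate = CL × Css = 13.42 × 16.6 = 222.8 mg/h

223 mg/h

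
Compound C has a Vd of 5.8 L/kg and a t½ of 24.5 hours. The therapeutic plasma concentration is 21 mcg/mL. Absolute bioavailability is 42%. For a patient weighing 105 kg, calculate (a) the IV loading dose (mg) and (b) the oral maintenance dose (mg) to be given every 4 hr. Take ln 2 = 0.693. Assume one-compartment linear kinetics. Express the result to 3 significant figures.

(a) 12800 mg; (b) 3450 mg

Total Vd = 5.8 × 105 = 609.0 L
LD = Vd × C = 609.0 × 21 = 12790 mg
CL = 0.693 × Vd / t½ = 0.693 × 609.0 / 24.5 = 17.23 L/h
D = CL × Css × τ / F = 17.23 × 21 × 4 / 0.42 = 3446 mg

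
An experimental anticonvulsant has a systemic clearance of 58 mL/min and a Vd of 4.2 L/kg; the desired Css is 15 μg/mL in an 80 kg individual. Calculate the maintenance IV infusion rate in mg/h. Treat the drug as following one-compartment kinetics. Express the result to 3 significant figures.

52.2 mg/h

CL = 58 mL/min = 58 × 0.06 = 3.480 L/h
At steady state, infusion rate equals elimination rate: rate in = CL × Css.
Infusion rate = CL · Css = 3.480 L/h × 15 mg/L = 52.20 mg/h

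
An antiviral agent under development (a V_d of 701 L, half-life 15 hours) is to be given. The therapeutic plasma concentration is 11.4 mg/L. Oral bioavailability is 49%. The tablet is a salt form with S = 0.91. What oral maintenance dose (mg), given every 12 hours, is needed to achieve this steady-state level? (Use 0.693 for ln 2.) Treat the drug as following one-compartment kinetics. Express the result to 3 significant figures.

9940 mg

CL = ln 2 · Vd / t½ = 0.693 × 701.0 / 15 = 32.39 L/h
D = CL × Css × τ / F / S = 32.39 × 11.4 × 12 / 0.49 / 0.91 = 9937 mg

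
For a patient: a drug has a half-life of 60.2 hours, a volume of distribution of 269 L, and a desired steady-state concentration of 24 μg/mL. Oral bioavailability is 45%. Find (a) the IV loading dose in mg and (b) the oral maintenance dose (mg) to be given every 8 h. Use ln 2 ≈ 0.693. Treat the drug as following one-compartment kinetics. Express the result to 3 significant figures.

(a) 6460 mg; (b) 1320 mg

LD = Vd × C = 269.0 × 24 = 6456 mg
CL = 0.693 × Vd / t½ = 0.693 × 269.0 / 60.2 = 3.097 L/h
D = CL × Css × τ / F = 3.097 × 24 × 8 / 0.45 = 1321 mg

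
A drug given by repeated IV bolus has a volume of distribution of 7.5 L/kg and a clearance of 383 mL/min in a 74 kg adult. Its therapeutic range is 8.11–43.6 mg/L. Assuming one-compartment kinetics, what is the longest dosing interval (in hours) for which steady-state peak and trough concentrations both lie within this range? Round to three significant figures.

40.6 h

Vd(total) = 74 kg × 7.5 L/kg = 555.0 L
CL = 383 mL/min = 383 × 0.06 = 22.98 L/h
k = CL / Vd = 22.98 / 555.0 = 0.04141 h⁻¹
Between IV bolus doses, concentration decays as C = C₀·e^(−kτ), so C_peak/C_trough = e^(kτ).
τ_max = ln(C_peak/C_trough) / k = ln(43.6/8.11) / 0.04141 = 1.682 / 0.04141 = 40.62 h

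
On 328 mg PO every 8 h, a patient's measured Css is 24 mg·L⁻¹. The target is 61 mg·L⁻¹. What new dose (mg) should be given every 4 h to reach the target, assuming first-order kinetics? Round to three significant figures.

For first-order elimination, Css ∝ F·D/(CL·τ); F and CL are unchanged, so Css ∝ D/τ.
D₂ = D₁ × (Css,target / Css,current) × (τ₂/τ₁) = 328 × (61/24) × (4/8) = 416.8 mg

417 mg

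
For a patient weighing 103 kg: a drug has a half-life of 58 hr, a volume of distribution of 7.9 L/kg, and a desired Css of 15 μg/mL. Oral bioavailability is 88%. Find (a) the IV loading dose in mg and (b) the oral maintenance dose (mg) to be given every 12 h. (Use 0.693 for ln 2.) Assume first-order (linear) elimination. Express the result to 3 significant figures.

Total Vd = 7.9 × 103 = 813.7 L
LD = Vd × C = 813.7 × 15 = 12210 mg
CL = 0.693 × Vd / t½ = 0.693 × 813.7 / 58 = 9.722 L/h
D = CL × Css × τ / F = 9.722 × 15 × 12 / 0.88 = 1989 mg

(a) 12200 mg; (b) 1990 mg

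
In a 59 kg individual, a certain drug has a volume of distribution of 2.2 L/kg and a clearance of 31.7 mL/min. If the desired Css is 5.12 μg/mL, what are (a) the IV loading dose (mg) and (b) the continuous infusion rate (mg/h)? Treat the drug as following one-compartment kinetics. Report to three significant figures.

(a) 665 mg; (b) 9.74 mg/h

Vd(total) = 59 kg × 2.2 L/kg = 129.8 L
Loading dose = Vd × C = 129.8 × 5.12 = 664.6 mg
CL = 31.7 mL/min × 60/1000 = 1.902 L/h
Infusion rate = 1.902 L/h × 5.12 mg/L = 9.738 mg/h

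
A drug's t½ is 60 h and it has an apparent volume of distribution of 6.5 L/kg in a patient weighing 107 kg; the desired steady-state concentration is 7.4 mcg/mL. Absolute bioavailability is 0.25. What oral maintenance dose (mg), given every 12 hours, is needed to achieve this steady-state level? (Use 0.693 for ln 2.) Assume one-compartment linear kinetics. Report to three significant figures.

Vd = 6.5 L/kg × 107 kg = 695.5 L
CL = 0.693 × Vd / t½ = 0.693 × 695.5 / 60 = 8.033 L/h
D = CL × Css × τ / F = 8.033 × 7.4 × 12 / 0.25 = 2853 mg

2850 mg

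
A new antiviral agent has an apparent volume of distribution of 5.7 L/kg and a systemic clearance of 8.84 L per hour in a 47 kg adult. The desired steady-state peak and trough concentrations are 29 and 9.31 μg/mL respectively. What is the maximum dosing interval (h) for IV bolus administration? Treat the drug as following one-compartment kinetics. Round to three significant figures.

34.4 h

Vd = 5.7 L/kg × 47 kg = 267.9 L
k = CL / Vd = 8.840 / 267.9 = 0.03300 h⁻¹
Between IV bolus doses, concentration decays as C = C₀·e^(−kτ), so C_peak/C_trough = e^(kτ).
τ_max = ln(C_peak/C_trough) / k = ln(29/9.31) / 0.03300 = 1.136 / 0.03300 = 34.42 h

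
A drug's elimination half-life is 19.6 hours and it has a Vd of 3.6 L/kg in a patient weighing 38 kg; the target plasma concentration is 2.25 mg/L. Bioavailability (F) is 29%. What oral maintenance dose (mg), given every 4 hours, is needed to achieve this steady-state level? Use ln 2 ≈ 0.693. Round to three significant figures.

Total Vd = 3.6 × 38 = 136.8 L
CL = 0.693 × Vd / t½ = 0.693 × 136.8 / 19.6 = 4.837 L/h
D = CL × Css × τ / F = 4.837 × 2.25 × 4 / 0.29 = 150.1 mg

150 mg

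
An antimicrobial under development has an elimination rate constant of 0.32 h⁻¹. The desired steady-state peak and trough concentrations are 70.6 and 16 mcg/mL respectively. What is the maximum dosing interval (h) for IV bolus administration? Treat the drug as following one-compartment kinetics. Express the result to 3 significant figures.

4.64 h

Between IV bolus doses, concentration decays as C = C₀·e^(−kτ), so C_peak/C_trough = e^(kτ).
τ_max = ln(C_peak/C_trough) / k = ln(70.6/16) / 0.3200 = 1.484 / 0.3200 = 4.638 h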